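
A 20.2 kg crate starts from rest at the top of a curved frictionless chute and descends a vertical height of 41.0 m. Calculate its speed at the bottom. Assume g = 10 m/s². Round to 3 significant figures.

Mechanical energy is conserved (no friction): mgh = ½mv²
v = √(2gh) = √(2 × 10 × 41.0) = √820.00 = 28.64 m/s

v = 28.6 m/s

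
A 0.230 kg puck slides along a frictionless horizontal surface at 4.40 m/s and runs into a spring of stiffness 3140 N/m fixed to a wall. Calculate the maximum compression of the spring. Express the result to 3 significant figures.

Conservation of energy between contact and max compression: ½mv² = ½kx²
x = v√(m/k) = 4.40 × √(0.230/3140) = 0.03766 m

x = 0.0377 m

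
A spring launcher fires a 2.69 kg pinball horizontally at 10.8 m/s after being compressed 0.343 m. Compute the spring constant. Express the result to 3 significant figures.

Energy stored in the spring equals the launch KE: ½kx² = ½mv²
k = mv²/x² = (2.69)(10.8)²/(0.343)² = 2667 N/m

k = 2670 N/m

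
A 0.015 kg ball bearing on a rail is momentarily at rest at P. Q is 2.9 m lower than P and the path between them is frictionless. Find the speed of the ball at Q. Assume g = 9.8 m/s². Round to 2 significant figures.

By conservation of mechanical energy, mgh = ½mv²
v = √(2gh) = √(2 × 9.8 × 2.9) = √56.840 = 7.539 m/s

v = 7.5 m/s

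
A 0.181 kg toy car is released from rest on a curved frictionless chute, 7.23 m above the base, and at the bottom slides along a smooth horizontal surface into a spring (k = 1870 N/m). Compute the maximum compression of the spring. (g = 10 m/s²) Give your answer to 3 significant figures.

x = 0.118 m

At max compression the car is momentarily at rest: mgh = ½kx²
x = √(2mgh/k) = √(2 × 0.181 × 10 × 7.23 / 1870) = 0.1183 m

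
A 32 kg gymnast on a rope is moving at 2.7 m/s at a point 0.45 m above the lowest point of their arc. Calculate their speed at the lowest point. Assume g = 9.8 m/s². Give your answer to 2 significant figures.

Mechanical energy is conserved (no friction): ½mv₀² + mgh = ½mv²
v² = v₀² + 2gh = (2.7)² + 2(9.8)(0.45) = 16.110
v = √16.110 = 4.014 m/s

v = 4.0 m/s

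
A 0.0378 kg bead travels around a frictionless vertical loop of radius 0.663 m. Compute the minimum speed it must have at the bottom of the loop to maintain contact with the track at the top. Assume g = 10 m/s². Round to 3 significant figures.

At the top: mg = mv_top²/r ⇒ v_top² = gr = 6.630 m²/s²
Energy from bottom to top (height 2r): ½mv_bot² = ½mv_top² + mg(2r)
v_bot² = gr + 4gr = 5gr = 33.15
v_bot = √(5gr) = 5.758 m/s

v = 5.76 m/s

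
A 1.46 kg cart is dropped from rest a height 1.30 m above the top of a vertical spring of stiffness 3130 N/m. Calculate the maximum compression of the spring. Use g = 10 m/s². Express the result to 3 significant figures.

x = 0.115 m

Take the reference level at the top of the uncompressed spring. At max compression the cart has fallen H + x and is momentarily at rest:
mg(H + x) = ½kx²
½(3130)x² − (1.46)(10)x − (1.46)(10)(1.30) = 0
1565x² − 14.60x − 18.98 = 0
x = [14.60 + √(213.2 + 118815)]/(2 × 1565) = 0.1149 m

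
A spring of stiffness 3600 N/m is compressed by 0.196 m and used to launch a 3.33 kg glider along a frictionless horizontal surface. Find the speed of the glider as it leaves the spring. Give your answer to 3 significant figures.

The glider leaves the spring when the spring is at natural length, so ½kx² = ½mv²
v = x√(k/m) = 0.196 × √(3600/3.33) = 6.444 m/s

v = 6.44 m/s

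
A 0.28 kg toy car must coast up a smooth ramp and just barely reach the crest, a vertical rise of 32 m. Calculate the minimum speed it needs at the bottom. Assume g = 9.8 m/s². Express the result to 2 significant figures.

At the top it is momentarily at rest, so all KE converts to PE: ½mv² = mgh
v = √(2gh) = √(2 × 9.8 × 32) = 25.04 m/s

v = 25 m/s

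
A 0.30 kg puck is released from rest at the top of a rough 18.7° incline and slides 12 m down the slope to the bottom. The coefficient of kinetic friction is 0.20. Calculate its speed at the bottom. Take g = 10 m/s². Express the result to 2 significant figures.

Taking the bottom as reference, mgh = ½mv² + μ_k N L with h = L sinθ, N = mg cosθ:
mgh = mgL sinθ = (0.30)(10)(12)sin18.7° = 11.542 J
W_f = μ_k mg cosθ · L = (0.20)(0.30)(10)cos18.7°·12 = 6.820 J
½mv² = 11.542 − 6.820 = 4.7222 J
v = √(2 × 4.7222/0.30) = 5.611 m/s

v = 5.6 m/s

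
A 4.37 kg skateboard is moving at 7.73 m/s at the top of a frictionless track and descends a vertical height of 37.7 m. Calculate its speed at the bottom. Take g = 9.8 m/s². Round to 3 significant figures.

v = 28.3 m/s

By conservation of mechanical energy, ½mv₀² + mgh = ½mv²
The mass cancels from both sides.
v² = v₀² + 2gh = (7.73)² + 2(9.8)(37.7) = 798.67
v = √798.67 = 28.26 m/s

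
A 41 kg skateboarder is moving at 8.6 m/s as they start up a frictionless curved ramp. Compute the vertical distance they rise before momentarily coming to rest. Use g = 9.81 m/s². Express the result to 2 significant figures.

h = 3.8 m

Setting KE at the bottom equal to PE gained: ½mv² = mgh
h = v²/(2g) = 8.6²/(2 × 9.81) = 3.770 m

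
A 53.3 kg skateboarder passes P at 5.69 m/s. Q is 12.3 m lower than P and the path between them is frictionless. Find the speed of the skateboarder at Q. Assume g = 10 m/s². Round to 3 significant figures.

Equating total energy at the two states: ½mv₀² + mgh = ½mv²
v² = v₀² + 2gh = (5.69)² + 2(10)(12.3) = 278.38
v = √278.38 = 16.68 m/s

v = 16.7 m/s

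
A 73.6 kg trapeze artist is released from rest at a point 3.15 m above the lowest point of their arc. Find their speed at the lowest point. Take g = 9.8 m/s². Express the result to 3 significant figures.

v = 7.86 m/s

Energy conservation between the two points: mgh = ½mv²
v = √(2gh) = √(2 × 9.8 × 3.15) = √61.740 = 7.857 m/s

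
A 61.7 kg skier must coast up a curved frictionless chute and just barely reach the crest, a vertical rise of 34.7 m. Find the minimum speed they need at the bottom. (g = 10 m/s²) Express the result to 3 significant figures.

v = 26.3 m/s

At the top they are momentarily at rest, so all KE converts to PE: ½mv² = mgh
v = √(2gh) = √(2 × 10 × 34.7) = 26.34 m/s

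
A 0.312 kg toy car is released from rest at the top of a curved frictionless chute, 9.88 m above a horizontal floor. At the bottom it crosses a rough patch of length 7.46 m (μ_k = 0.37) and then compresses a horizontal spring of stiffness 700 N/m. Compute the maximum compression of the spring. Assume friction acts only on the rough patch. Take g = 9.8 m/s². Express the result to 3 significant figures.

x = 0.249 m

Initial energy: E₁ = mgh = (0.312)(9.8)(9.88) = 30.209 J
Friction removes W_f = μ_k mg d = (0.37)(0.312)(9.8)(7.46) = 8.440 J
Energy reaching the spring: E = 30.209 − 8.440 = 21.770 J
At max compression ½kx² = E ⇒ x = √(2E/k) = √(2 × 21.770/700) = 0.2494 m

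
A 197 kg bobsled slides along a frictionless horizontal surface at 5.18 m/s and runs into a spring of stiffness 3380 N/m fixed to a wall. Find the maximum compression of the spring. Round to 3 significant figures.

x = 1.25 m

All KE is stored as spring PE at maximum compression: ½mv² = ½kx²
x = v√(m/k) = 5.18 × √(197/3380) = 1.251 m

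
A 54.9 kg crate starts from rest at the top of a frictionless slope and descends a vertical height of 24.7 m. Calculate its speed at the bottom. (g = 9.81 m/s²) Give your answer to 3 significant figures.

Energy conservation between the two points: mgh = ½mv²
The mass cancels from both sides.
v = √(2gh) = √(2 × 9.81 × 24.7) = √484.61 = 22.01 m/s

v = 22.0 m/s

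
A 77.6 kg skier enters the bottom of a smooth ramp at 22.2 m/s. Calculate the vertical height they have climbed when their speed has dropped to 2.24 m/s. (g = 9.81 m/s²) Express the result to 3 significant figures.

Conservation of energy: ½mv₁² = ½mv₂² + mgh
h = (v₁² − v₂²)/(2g) = (22.2² − 2.24²)/(2 × 9.81) = 24.86 m

h = 24.9 m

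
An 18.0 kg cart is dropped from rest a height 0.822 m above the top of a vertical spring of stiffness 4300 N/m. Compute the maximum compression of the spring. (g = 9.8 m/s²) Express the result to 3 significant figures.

Take the reference level at the top of the uncompressed spring. At max compression the cart has fallen H + x and is momentarily at rest:
mg(H + x) = ½kx²
½(4300)x² − (18.0)(9.8)x − (18.0)(9.8)(0.822) = 0
2150x² − 176.4x − 145.0 = 0
x = [176.4 + √(31117 + 1.2470e+06)]/(2 × 2150) = 0.3039 m

x = 0.304 m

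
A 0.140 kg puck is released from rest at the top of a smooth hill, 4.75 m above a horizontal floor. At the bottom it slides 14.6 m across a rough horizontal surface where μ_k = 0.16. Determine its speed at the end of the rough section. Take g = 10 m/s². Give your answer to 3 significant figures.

v = 6.95 m/s

Energy bookkeeping (friction removes W_f = μ_k N d):
mgh = ½mv² + μ_k m g d
W_f = μ_k mg d = (0.16)(0.140)(10)(14.6) = 3.270 J
½mv² = mgh − W_f = 6.6500 − 3.270 = 3.3796 J
v = √(2 × 3.3796/0.140) = 6.948 m/s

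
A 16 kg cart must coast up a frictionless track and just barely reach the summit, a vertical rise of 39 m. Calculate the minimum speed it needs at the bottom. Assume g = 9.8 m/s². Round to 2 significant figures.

v = 28 m/s

At the top it is momentarily at rest, so all KE converts to PE: ½mv² = mgh
v = √(2gh) = √(2 × 9.8 × 39) = 27.65 m/s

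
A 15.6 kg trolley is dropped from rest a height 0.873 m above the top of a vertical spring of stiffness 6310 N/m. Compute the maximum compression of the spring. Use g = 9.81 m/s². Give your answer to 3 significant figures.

Measuring PE from the top of the relaxed spring, at max compression the trolley has dropped H + x with zero KE, so:
mg(H + x) = ½kx²
½(6310)x² − (15.6)(9.81)x − (15.6)(9.81)(0.873) = 0
3155x² − 153.0x − 133.6 = 0
x = [153.0 + √(23420 + 1.6860e+06)]/(2 × 3155) = 0.2315 m

x = 0.231 m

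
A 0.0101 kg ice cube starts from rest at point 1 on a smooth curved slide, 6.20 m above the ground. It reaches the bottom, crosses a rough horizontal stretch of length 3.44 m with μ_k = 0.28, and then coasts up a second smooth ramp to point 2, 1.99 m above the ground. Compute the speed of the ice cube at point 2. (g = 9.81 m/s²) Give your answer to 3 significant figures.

v = 7.98 m/s

Energy at 1: mgh₁ = (0.0101)(9.81)(6.20) = 0.61430 J
Friction loss: W_f = μ_k mg d = 0.09543 J
At 2: ½mv² + mgh₂ = mgh₁ − W_f
½mv² = 0.61430 − 0.09543 − 0.19717 = 0.32170 J
v = √(2 × 0.32170/0.0101) = 7.981 m/s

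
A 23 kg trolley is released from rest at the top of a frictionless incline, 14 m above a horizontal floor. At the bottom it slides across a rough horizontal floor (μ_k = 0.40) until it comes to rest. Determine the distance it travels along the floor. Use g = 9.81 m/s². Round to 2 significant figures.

Applying the work–energy principle:
At rest all PE has been dissipated by friction: mgh = μ_k m g d
d = h/μ_k = 14/0.40 = 35.00 m

d = 35 m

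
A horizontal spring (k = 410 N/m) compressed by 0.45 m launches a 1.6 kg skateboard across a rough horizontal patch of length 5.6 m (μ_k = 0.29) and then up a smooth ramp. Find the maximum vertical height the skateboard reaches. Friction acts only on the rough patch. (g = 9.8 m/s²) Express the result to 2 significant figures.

h = 1.0 m

Spring energy: E₀ = ½kx² = ½(410)(0.45)² = 41.513 J
Friction: W_f = μ_k mg d = (0.29)(1.6)(9.8)(5.6) = 25.46 J
Energy at base of ramp: E = 41.513 − 25.46 = 16.048 J
At max height all remaining energy is PE: mgh = E ⇒ h = E/(mg) = 16.048/(1.6 × 9.8) = 1.023 m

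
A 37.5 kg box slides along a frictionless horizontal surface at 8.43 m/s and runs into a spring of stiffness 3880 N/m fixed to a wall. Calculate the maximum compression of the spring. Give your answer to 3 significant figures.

At max compression the box is momentarily at rest: ½mv² = ½kx²
x = v√(m/k) = 8.43 × √(37.5/3880) = 0.8288 m

x = 0.829 m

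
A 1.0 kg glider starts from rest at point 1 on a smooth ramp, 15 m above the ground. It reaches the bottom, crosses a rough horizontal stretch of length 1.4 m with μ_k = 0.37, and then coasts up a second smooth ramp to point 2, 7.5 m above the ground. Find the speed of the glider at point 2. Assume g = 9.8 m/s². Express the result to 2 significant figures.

v = 12 m/s

Energy at 1: mgh₁ = (1.0)(9.8)(15) = 147.00 J
Friction loss: W_f = μ_k mg d = 5.076 J
At 2: ½mv² + mgh₂ = mgh₁ − W_f
½mv² = 147.00 − 5.076 − 73.500 = 68.424 J
v = √(2 × 68.424/1.0) = 11.70 m/s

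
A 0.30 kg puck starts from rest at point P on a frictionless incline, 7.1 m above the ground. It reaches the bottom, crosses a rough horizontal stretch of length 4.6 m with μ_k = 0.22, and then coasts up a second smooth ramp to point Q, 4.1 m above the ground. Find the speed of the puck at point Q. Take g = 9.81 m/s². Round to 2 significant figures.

v = 6.2 m/s

Energy at P: mgh₁ = (0.30)(9.81)(7.1) = 20.895 J
Friction loss: W_f = μ_k mg d = 2.978 J
At Q: ½mv² + mgh₂ = mgh₁ − W_f
½mv² = 20.895 − 2.978 − 12.066 = 5.8507 J
v = √(2 × 5.8507/0.30) = 6.245 m/s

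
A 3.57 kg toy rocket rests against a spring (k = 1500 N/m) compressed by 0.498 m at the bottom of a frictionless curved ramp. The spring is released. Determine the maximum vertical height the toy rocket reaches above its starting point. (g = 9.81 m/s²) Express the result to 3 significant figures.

h = 5.31 m

At maximum height the toy rocket is at rest, so ½kx² = mgh
h = kx²/(2mg) = (1500)(0.498)²/(2 × 3.57 × 9.81) = 5.311 m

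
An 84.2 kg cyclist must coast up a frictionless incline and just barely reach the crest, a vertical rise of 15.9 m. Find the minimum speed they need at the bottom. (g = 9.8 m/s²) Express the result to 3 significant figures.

v = 17.7 m/s

At the top they are momentarily at rest, so all KE converts to PE: ½mv² = mgh
v = √(2gh) = √(2 × 9.8 × 15.9) = 17.65 m/s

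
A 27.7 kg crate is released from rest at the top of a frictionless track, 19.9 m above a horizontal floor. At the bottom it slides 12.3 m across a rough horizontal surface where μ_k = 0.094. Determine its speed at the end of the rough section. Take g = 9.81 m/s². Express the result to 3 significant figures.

Energy at the top = energy at the end + work done against friction:
mgh = ½mv² + μ_k m g d
W_f = μ_k mg d = (0.094)(27.7)(9.81)(12.3) = 314.2 J
½mv² = mgh − W_f = 5407.6 − 314.2 = 5093.4 J
v = √(2 × 5093.4/27.7) = 19.18 m/s

v = 19.2 m/s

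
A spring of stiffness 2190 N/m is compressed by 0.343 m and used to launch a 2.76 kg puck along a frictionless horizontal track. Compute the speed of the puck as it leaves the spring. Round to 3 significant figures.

Spring PE converts entirely to kinetic energy: ½kx² = ½mv²
v = x√(k/m) = 0.343 × √(2190/2.76) = 9.662 m/s

v = 9.66 m/s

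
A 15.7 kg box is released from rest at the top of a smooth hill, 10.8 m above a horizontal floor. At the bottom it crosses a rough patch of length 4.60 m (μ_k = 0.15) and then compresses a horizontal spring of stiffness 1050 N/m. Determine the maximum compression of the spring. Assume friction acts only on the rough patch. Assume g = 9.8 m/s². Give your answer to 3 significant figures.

x = 1.72 m

Initial energy: E₁ = mgh = (15.7)(9.8)(10.8) = 1661.7 J
Friction removes W_f = μ_k mg d = (0.15)(15.7)(9.8)(4.60) = 106.2 J
Energy reaching the spring: E = 1661.7 − 106.2 = 1555.5 J
At max compression ½kx² = E ⇒ x = √(2E/k) = √(2 × 1555.5/1050) = 1.721 m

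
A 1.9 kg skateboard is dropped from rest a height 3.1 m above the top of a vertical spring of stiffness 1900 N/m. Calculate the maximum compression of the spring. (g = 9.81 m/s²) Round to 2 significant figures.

x = 0.26 m

Measuring PE from the top of the relaxed spring, at max compression the skateboard has dropped H + x with zero KE, so:
mg(H + x) = ½kx²
½(1900)x² − (1.9)(9.81)x − (1.9)(9.81)(3.1) = 0
950.0x² − 18.64x − 57.78 = 0
x = [18.64 + √(347.4 + 219567)]/(2 × 950.0) = 0.2566 m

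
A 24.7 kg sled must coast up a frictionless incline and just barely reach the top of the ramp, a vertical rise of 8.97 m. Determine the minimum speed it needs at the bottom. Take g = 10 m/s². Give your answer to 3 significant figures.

v = 13.4 m/s

At the top it is momentarily at rest, so all KE converts to PE: ½mv² = mgh
v = √(2gh) = √(2 × 10 × 8.97) = 13.39 m/s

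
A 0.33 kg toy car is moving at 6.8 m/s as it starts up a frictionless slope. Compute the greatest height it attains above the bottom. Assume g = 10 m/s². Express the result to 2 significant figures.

h = 2.3 m

By energy conservation, ½mv² = mgh
h = v²/(2g) = 6.8²/(2 × 10) = 2.312 m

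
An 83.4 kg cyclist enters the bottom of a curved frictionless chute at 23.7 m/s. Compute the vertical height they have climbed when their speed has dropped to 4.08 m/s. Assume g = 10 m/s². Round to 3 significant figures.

Energy balance between the two points: ½mv₁² = ½mv₂² + mgh
h = (v₁² − v₂²)/(2g) = (23.7² − 4.08²)/(2 × 10) = 27.25 m

h = 27.3 m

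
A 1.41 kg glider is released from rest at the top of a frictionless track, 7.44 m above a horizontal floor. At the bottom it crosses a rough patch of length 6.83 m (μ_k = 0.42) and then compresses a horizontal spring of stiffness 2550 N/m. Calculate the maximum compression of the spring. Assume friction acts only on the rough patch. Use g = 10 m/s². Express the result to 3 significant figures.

Initial energy: E₁ = mgh = (1.41)(10)(7.44) = 104.90 J
Friction removes W_f = μ_k mg d = (0.42)(1.41)(10)(6.83) = 40.45 J
Energy reaching the spring: E = 104.90 − 40.45 = 64.457 J
At max compression ½kx² = E ⇒ x = √(2E/k) = √(2 × 64.457/2550) = 0.2248 m

x = 0.225 m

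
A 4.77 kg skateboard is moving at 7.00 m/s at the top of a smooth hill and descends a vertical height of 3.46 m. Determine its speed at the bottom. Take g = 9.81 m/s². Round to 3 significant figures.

v = 10.8 m/s

Energy conservation between the two points: ½mv₀² + mgh = ½mv²
The mass cancels from both sides.
v² = v₀² + 2gh = (7.00)² + 2(9.81)(3.46) = 116.89
v = √116.89 = 10.81 m/s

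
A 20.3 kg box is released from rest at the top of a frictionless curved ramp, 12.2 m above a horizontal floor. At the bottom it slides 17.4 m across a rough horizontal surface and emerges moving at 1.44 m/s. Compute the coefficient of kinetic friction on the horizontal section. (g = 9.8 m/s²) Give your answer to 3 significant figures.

Applying the work–energy principle:
mgh = ½mv² + μ_k m g d
mgh = 2427.1 J; ½mv² = 21.047 J
W_f = 2427.1 − 21.047 = 2406 J
μ_k = W_f/(mg·d) = 2406/(198.9 × 17.4) = 0.6951

μ_k = 0.695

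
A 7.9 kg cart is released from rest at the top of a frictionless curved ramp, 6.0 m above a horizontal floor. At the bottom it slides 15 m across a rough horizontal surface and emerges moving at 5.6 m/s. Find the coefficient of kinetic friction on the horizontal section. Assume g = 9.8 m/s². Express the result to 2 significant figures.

μ_k = 0.29

Energy at the top = energy at the end + work done against friction:
mgh = ½mv² + μ_k m g d
mgh = 464.52 J; ½mv² = 123.87 J
W_f = 464.52 − 123.87 = 340.6 J
μ_k = W_f/(mg·d) = 340.6/(77.42 × 15) = 0.2933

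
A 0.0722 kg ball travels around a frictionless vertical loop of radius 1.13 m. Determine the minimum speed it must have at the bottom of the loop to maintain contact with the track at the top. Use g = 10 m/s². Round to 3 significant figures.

v = 7.52 m/s

At the top: mg = mv_top²/r ⇒ v_top² = gr = 11.30 m²/s²
Energy from bottom to top (height 2r): ½mv_bot² = ½mv_top² + mg(2r)
v_bot² = gr + 4gr = 5gr = 56.50
v_bot = √(5gr) = 7.517 m/s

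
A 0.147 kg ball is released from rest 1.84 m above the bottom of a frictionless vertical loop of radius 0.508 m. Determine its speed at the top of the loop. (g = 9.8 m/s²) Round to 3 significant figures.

Energy conservation: mgh = ½mv_top² + mg(2r)
v_top² = 2g(h − 2r) = 2(9.8)(1.84 − 1.016) = 16.15
v_top = 4.019 m/s

v = 4.02 m/s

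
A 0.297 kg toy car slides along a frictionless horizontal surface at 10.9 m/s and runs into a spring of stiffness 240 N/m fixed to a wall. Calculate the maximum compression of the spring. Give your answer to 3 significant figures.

Conservation of energy between contact and max compression: ½mv² = ½kx²
x = v√(m/k) = 10.9 × √(0.297/240) = 0.3834 m

x = 0.383 m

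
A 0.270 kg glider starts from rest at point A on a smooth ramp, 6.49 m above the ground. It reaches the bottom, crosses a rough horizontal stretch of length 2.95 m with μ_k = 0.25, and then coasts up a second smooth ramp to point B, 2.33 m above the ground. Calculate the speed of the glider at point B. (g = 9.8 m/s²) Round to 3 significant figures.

v = 8.19 m/s

Energy at A: mgh₁ = (0.270)(9.8)(6.49) = 17.173 J
Friction loss: W_f = μ_k mg d = 1.951 J
At B: ½mv² + mgh₂ = mgh₁ − W_f
½mv² = 17.173 − 1.951 − 6.1652 = 9.0559 J
v = √(2 × 9.0559/0.270) = 8.190 m/s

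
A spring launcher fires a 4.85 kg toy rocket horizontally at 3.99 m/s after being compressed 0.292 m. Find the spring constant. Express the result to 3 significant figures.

k = 906 N/m

½kx² = ½mv²
k = mv²/x² = (4.85)(3.99)²/(0.292)² = 905.6 N/m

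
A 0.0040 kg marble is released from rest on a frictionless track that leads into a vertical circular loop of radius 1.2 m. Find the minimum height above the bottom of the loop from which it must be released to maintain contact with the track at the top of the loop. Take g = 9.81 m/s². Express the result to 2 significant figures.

h = 3.0 m

At the top, for minimum speed gravity alone supplies the centripetal force: mg = mv_top²/r ⇒ v_top² = gr = 11.77 m²/s²
Energy conservation from release height h to the top (height 2r): mgh = ½mv_top² + mg(2r)
h = v_top²/(2g) + 2r = r/2 + 2r = 5r/2 = 3.000 m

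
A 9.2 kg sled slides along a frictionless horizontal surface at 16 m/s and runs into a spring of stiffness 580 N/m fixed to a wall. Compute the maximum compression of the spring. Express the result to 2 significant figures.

x = 2.0 m

Conservation of energy between contact and max compression: ½mv² = ½kx²
x = v√(m/k) = 16 × √(9.2/580) = 2.015 m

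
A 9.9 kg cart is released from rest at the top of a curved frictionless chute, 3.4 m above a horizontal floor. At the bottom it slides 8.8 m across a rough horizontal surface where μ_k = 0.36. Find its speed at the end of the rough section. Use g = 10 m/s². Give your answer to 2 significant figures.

v = 2.2 m/s

Energy bookkeeping (friction removes W_f = μ_k N d):
mgh = ½mv² + μ_k m g d
W_f = μ_k mg d = (0.36)(9.9)(10)(8.8) = 313.6 J
½mv² = mgh − W_f = 336.60 − 313.6 = 22.968 J
v = √(2 × 22.968/9.9) = 2.154 m/s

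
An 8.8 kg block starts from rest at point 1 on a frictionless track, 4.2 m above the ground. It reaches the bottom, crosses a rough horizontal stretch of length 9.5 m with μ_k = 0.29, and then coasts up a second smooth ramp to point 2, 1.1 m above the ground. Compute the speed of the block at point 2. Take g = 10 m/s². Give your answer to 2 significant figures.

v = 2.6 m/s

Energy at 1: mgh₁ = (8.8)(10)(4.2) = 369.60 J
Friction loss: W_f = μ_k mg d = 242.4 J
At 2: ½mv² + mgh₂ = mgh₁ − W_f
½mv² = 369.60 − 242.4 − 96.800 = 30.360 J
v = √(2 × 30.360/8.8) = 2.627 m/s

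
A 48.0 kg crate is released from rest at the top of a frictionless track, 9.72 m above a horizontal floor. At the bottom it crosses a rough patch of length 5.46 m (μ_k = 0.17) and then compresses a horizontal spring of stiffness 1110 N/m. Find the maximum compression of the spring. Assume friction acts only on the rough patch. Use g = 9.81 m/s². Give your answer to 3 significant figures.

x = 2.73 m

Initial energy: E₁ = mgh = (48.0)(9.81)(9.72) = 4577.0 J
Friction removes W_f = μ_k mg d = (0.17)(48.0)(9.81)(5.46) = 437.1 J
Energy reaching the spring: E = 4577.0 − 437.1 = 4139.9 J
At max compression ½kx² = E ⇒ x = √(2E/k) = √(2 × 4139.9/1110) = 2.731 m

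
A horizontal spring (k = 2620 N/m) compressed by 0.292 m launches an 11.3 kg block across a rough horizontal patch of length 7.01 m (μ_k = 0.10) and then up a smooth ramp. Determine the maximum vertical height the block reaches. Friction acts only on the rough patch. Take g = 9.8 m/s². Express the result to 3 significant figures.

h = 0.308 m

Spring energy: E₀ = ½kx² = ½(2620)(0.292)² = 111.70 J
Friction: W_f = μ_k mg d = (0.10)(11.3)(9.8)(7.01) = 77.63 J
Energy at base of ramp: E = 111.70 − 77.63 = 34.067 J
At max height all remaining energy is PE: mgh = E ⇒ h = E/(mg) = 34.067/(11.3 × 9.8) = 0.3076 m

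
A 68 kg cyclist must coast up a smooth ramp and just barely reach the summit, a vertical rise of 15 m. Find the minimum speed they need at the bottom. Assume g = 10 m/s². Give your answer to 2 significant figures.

At the top they are momentarily at rest, so all KE converts to PE: ½mv² = mgh
v = √(2gh) = √(2 × 10 × 15) = 17.32 m/s

v = 17 m/s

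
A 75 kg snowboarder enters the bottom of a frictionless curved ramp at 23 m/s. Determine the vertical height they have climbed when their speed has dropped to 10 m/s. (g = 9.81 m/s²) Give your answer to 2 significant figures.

h = 22 m

Conservation of energy: ½mv₁² = ½mv₂² + mgh
h = (v₁² − v₂²)/(2g) = (23² − 10²)/(2 × 9.81) = 21.87 m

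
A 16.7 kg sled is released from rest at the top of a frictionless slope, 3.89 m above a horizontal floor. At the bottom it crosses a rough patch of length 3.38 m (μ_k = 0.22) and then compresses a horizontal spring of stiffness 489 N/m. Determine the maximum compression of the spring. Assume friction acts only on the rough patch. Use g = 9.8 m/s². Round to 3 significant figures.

x = 1.45 m

Initial energy: E₁ = mgh = (16.7)(9.8)(3.89) = 636.64 J
Friction removes W_f = μ_k mg d = (0.22)(16.7)(9.8)(3.38) = 121.7 J
Energy reaching the spring: E = 636.64 − 121.7 = 514.94 J
At max compression ½kx² = E ⇒ x = √(2E/k) = √(2 × 514.94/489) = 1.451 m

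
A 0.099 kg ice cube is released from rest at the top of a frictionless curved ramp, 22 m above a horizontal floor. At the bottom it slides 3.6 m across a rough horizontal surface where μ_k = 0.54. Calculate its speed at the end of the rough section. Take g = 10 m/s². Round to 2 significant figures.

Applying the work–energy principle:
mgh = ½mv² + μ_k m g d
W_f = μ_k mg d = (0.54)(0.099)(10)(3.6) = 1.925 J
½mv² = mgh − W_f = 21.780 − 1.925 = 19.855 J
v = √(2 × 19.855/0.099) = 20.03 m/s

v = 20 m/s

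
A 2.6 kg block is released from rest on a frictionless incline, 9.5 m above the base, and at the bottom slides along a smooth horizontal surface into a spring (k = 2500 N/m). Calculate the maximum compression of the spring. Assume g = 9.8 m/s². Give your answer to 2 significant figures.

x = 0.44 m

At max compression the block is momentarily at rest: mgh = ½kx²
x = √(2mgh/k) = √(2 × 2.6 × 9.8 × 9.5 / 2500) = 0.4401 m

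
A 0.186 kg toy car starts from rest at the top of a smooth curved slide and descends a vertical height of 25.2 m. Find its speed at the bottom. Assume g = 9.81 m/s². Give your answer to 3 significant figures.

Mechanical energy is conserved (no friction): mgh = ½mv²
The mass cancels from both sides.
v = √(2gh) = √(2 × 9.81 × 25.2) = √494.42 = 22.24 m/s

v = 22.2 m/s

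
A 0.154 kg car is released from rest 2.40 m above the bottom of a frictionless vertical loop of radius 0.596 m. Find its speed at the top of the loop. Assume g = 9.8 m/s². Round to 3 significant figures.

v = 4.87 m/s

Energy conservation: mgh = ½mv_top² + mg(2r)
v_top² = 2g(h − 2r) = 2(9.8)(2.40 − 1.192) = 23.68
v_top = 4.866 m/s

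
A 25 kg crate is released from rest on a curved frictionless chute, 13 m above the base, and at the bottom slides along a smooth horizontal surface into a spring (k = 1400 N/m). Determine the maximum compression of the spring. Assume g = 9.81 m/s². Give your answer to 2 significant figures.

x = 2.1 m

Gravitational PE at the top equals spring PE at max compression: mgh = ½kx²
x = √(2mgh/k) = √(2 × 25 × 9.81 × 13 / 1400) = 2.134 m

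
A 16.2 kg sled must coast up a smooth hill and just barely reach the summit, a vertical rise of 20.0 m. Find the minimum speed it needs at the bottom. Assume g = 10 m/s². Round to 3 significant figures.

At the top it is momentarily at rest, so all KE converts to PE: ½mv² = mgh
v = √(2gh) = √(2 × 10 × 20.0) = 20.00 m/s

v = 20.0 m/s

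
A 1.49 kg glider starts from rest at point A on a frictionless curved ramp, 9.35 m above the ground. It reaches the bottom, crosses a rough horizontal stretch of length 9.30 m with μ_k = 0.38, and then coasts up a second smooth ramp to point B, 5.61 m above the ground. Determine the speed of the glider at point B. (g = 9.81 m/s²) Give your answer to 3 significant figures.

Energy at A: mgh₁ = (1.49)(9.81)(9.35) = 136.67 J
Friction loss: W_f = μ_k mg d = 51.66 J
At B: ½mv² + mgh₂ = mgh₁ − W_f
½mv² = 136.67 − 51.66 − 82.001 = 3.0111 J
v = √(2 × 3.0111/1.49) = 2.010 m/s

v = 2.01 m/s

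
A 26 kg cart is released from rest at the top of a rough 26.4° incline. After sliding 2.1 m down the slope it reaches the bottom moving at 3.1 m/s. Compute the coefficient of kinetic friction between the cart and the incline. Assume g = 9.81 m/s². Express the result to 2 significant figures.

μ_k = 0.24

Energy balance down the incline: mg L sinθ − ½mv² = μ_k (mg cosθ) L
mgL sinθ = 238.16 J; ½mv² = 124.93 J
W_f = 238.16 − 124.93 = 113.2 J
μ_k = W_f/(mg cosθ · L) = 113.2/(228.5 × 2.1) = 0.2360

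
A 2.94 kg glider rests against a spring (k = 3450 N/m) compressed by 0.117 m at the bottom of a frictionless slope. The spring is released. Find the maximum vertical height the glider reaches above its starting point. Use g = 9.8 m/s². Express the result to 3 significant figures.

Energy conservation from release to the highest point: ½kx² = mgh
h = kx²/(2mg) = (3450)(0.117)²/(2 × 2.94 × 9.8) = 0.8196 m

h = 0.820 m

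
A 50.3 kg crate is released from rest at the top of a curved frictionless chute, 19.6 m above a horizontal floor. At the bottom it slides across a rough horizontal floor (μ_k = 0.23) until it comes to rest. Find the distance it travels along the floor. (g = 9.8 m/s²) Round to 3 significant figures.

d = 85.2 m

Applying the work–energy principle:
At rest all PE has been dissipated by friction: mgh = μ_k m g d
d = h/μ_k = 19.6/0.23 = 85.22 m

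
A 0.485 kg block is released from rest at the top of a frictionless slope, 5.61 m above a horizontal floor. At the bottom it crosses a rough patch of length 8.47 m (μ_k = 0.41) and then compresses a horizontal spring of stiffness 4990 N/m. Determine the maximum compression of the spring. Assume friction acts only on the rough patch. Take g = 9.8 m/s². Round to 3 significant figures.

Initial energy: E₁ = mgh = (0.485)(9.8)(5.61) = 26.664 J
Friction removes W_f = μ_k mg d = (0.41)(0.485)(9.8)(8.47) = 16.51 J
Energy reaching the spring: E = 26.664 − 16.51 = 10.159 J
At max compression ½kx² = E ⇒ x = √(2E/k) = √(2 × 10.159/4990) = 0.06381 m

x = 0.0638 m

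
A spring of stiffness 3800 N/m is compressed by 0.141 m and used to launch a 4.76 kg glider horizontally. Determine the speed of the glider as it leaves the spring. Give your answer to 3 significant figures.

The glider leaves the spring when the spring is at natural length, so ½kx² = ½mv²
v = x√(k/m) = 0.141 × √(3800/4.76) = 3.984 m/s

v = 3.98 m/s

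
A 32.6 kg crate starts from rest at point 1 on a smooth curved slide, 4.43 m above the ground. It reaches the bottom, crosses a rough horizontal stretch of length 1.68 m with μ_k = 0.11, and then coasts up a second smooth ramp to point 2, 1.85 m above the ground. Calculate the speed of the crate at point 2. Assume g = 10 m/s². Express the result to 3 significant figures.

Energy at 1: mgh₁ = (32.6)(10)(4.43) = 1444.2 J
Friction loss: W_f = μ_k mg d = 60.24 J
At 2: ½mv² + mgh₂ = mgh₁ − W_f
½mv² = 1444.2 − 60.24 − 603.10 = 780.84 J
v = √(2 × 780.84/32.6) = 6.921 m/s

v = 6.92 m/s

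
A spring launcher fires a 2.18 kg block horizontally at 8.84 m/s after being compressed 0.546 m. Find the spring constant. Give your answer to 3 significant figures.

Spring PE at full compression equals KE at release: ½kx² = ½mv²
k = mv²/x² = (2.18)(8.84)²/(0.546)² = 571.4 N/m

k = 571 N/m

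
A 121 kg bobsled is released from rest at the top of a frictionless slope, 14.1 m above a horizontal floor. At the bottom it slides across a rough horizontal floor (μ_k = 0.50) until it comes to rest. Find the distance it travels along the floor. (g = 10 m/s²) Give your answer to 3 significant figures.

Energy at the top = energy at the end + work done against friction:
At rest all PE has been dissipated by friction: mgh = μ_k m g d
d = h/μ_k = 14.1/0.50 = 28.20 m

d = 28.2 m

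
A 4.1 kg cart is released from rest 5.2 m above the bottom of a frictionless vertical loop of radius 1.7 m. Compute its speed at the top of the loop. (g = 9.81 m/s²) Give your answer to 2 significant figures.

Energy conservation: mgh = ½mv_top² + mg(2r)
v_top² = 2g(h − 2r) = 2(9.81)(5.2 − 3.400) = 35.32
v_top = 5.943 m/s

v = 5.9 m/s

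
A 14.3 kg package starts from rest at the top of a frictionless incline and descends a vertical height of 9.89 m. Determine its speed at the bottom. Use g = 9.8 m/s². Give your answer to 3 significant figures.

By conservation of mechanical energy, mgh = ½mv²
v = √(2gh) = √(2 × 9.8 × 9.89) = √193.84 = 13.92 m/s

v = 13.9 m/s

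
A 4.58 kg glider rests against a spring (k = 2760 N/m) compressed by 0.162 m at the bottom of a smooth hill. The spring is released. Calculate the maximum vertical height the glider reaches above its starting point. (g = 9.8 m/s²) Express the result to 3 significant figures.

At maximum height the glider is at rest, so ½kx² = mgh
h = kx²/(2mg) = (2760)(0.162)²/(2 × 4.58 × 9.8) = 0.8069 m

h = 0.807 m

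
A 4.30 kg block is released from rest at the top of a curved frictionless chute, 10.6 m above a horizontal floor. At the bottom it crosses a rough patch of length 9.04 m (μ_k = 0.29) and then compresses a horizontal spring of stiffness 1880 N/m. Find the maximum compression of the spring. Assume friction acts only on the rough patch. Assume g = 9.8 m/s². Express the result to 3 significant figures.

Initial energy: E₁ = mgh = (4.30)(9.8)(10.6) = 446.68 J
Friction removes W_f = μ_k mg d = (0.29)(4.30)(9.8)(9.04) = 110.5 J
Energy reaching the spring: E = 446.68 − 110.5 = 336.21 J
At max compression ½kx² = E ⇒ x = √(2E/k) = √(2 × 336.21/1880) = 0.5981 m

x = 0.598 m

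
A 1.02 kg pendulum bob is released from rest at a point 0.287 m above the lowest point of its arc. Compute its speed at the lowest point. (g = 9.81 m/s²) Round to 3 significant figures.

v = 2.37 m/s

By conservation of mechanical energy, mgh = ½mv²
v = √(2gh) = √(2 × 9.81 × 0.287) = √5.6309 = 2.373 m/s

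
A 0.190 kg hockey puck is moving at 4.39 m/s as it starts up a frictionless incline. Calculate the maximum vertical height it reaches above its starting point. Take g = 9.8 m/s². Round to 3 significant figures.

By energy conservation, ½mv² = mgh
h = v²/(2g) = 4.39²/(2 × 9.8) = 0.9833 m

h = 0.983 m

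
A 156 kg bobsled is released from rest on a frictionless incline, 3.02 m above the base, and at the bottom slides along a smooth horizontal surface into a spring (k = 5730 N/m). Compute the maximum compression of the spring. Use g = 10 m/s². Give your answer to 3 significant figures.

Energy conservation (no friction) from release to max compression: mgh = ½kx²
x = √(2mgh/k) = √(2 × 156 × 10 × 3.02 / 5730) = 1.282 m

x = 1.28 m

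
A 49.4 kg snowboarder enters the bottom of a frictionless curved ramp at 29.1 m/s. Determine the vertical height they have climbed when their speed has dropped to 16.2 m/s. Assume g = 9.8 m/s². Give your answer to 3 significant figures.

Energy balance between the two points: ½mv₁² = ½mv₂² + mgh
h = (v₁² − v₂²)/(2g) = (29.1² − 16.2²)/(2 × 9.8) = 29.81 m

h = 29.8 m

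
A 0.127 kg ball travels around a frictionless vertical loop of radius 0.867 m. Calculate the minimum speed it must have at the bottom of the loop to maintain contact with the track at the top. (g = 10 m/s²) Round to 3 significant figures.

v = 6.58 m/s

At the top: mg = mv_top²/r ⇒ v_top² = gr = 8.670 m²/s²
Energy from bottom to top (height 2r): ½mv_bot² = ½mv_top² + mg(2r)
v_bot² = gr + 4gr = 5gr = 43.35
v_bot = √(5gr) = 6.584 m/s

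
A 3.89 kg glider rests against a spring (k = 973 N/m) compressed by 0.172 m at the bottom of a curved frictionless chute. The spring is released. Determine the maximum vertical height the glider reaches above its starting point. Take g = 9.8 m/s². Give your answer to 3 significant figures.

h = 0.378 m

All spring PE becomes gravitational PE at the highest point: ½kx² = mgh
h = kx²/(2mg) = (973)(0.172)²/(2 × 3.89 × 9.8) = 0.3775 m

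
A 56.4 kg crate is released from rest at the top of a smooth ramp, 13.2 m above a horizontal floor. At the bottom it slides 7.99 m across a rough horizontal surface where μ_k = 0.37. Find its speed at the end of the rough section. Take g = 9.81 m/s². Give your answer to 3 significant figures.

v = 14.2 m/s

Energy bookkeeping (friction removes W_f = μ_k N d):
mgh = ½mv² + μ_k m g d
W_f = μ_k mg d = (0.37)(56.4)(9.81)(7.99) = 1636 J
½mv² = mgh − W_f = 7303.3 − 1636 = 5667.7 J
v = √(2 × 5667.7/56.4) = 14.18 m/s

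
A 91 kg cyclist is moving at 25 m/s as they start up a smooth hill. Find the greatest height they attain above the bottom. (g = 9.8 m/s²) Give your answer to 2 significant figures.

h = 32 m

Setting KE at the bottom equal to PE gained: ½mv² = mgh
h = v²/(2g) = 25²/(2 × 9.8) = 31.89 m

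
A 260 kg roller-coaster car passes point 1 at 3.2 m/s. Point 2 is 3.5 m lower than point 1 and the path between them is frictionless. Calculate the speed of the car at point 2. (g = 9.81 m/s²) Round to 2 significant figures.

v = 8.9 m/s

Equating total energy at the two states: ½mv₀² + mgh = ½mv²
The mass cancels from both sides.
v² = v₀² + 2gh = (3.2)² + 2(9.81)(3.5) = 78.910
v = √78.910 = 8.883 m/s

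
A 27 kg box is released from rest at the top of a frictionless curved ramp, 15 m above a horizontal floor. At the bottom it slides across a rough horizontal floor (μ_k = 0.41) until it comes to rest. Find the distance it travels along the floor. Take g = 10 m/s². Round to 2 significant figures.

d = 37 m

Energy at the top = energy at the end + work done against friction:
At rest all PE has been dissipated by friction: mgh = μ_k m g d
d = h/μ_k = 15/0.41 = 36.59 m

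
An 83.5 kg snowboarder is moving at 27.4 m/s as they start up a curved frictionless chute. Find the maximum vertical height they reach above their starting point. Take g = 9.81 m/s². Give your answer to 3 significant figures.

By energy conservation, ½mv² = mgh
h = v²/(2g) = 27.4²/(2 × 9.81) = 38.27 m

h = 38.3 m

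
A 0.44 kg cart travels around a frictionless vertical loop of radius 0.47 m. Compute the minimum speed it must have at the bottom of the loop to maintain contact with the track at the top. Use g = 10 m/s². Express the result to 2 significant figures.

v = 4.8 m/s

At the top: mg = mv_top²/r ⇒ v_top² = gr = 4.700 m²/s²
Energy from bottom to top (height 2r): ½mv_bot² = ½mv_top² + mg(2r)
v_bot² = gr + 4gr = 5gr = 23.50
v_bot = √(5gr) = 4.848 m/s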